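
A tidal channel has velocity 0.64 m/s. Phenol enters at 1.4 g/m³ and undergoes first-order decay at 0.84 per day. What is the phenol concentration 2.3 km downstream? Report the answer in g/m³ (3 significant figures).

1.35 g/m³

Travel time t = 2.3 km / 0.64 m/s = 2300/0.64 = 3594 s = 0.04159 d.
First-order decay: C = 1.4·exp(−0.84·0.04159) = 1.4·0.9657 = 1.352 g/m³.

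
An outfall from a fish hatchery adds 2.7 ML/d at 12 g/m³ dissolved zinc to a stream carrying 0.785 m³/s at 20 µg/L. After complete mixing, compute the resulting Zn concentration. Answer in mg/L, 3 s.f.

0.479 mg/L

2.7 ML/d = 0.03125 m³/s.
20 µg/L = 0.02 mg/L.
Flow-weighted mixing gives C = (0.03125·12 + 0.785·0.02) / (0.03125 + 0.785) = 0.3907/0.8163 = 0.4787 mg/L.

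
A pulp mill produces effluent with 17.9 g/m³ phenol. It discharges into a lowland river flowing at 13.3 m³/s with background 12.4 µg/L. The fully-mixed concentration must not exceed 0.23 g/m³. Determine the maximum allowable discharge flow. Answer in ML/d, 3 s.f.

12.4 µg/L = 0.0124 mg/L.
Mass balance at complete mixing: C_std·(Q_w + Q_r) = Q_w·C_e + Q_r·C_b.
Rearranging, Q_w = Q_r·(C_std − C_b)/(C_e − C_std) = 13.3·(0.23 − 0.0124) / (17.9 − 0.23) = 0.1638 m³/s.
= 14.15 ML/d.

14.2 ML/d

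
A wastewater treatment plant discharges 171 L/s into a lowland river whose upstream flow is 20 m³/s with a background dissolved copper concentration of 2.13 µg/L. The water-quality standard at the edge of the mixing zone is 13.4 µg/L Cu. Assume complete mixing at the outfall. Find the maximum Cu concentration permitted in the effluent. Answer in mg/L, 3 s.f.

1.33 mg/L

171 L/s = 0.171 m³/s.
2.13 µg/L = 0.00213 mg/L.
13.4 µg/L = 0.0134 mg/L.
Mass balance: 0.0134·20.17 = 0.171·Cₑ + 20·0.00213.
Cₑ = (0.2703 − 0.0426) / 0.171 = 1.332 mg/L.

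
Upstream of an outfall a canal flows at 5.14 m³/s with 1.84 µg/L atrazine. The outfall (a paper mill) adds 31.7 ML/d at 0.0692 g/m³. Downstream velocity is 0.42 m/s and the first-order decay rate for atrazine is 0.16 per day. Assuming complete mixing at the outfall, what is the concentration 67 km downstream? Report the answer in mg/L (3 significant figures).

31.7 ML/d = 0.3669 m³/s.
1.84 µg/L = 0.00184 mg/L.
After complete mixing, C₀ = (0.3669·0.0692 + 5.14·0.00184) / 5.507 = 0.006328 mg/L.
Travel time t = 6.7e+04 m / 0.42 m/s = 1.595e+05 s = 1.846 d.
C = 0.006328·exp(−0.16·1.846) = 0.006328·0.7442 = 0.004709 mg/L.

0.00471 mg/L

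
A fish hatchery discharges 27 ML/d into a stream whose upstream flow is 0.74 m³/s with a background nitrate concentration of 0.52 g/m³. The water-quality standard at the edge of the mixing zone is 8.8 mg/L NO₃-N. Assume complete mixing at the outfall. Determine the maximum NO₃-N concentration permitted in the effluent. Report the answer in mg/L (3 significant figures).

28.4 mg/L

27 ML/d = 0.3125 m³/s.
Mass balance: 8.8·1.052 = 0.3125·Cₑ + 0.74·0.52.
Cₑ = (9.262 − 0.3848) / 0.3125 = 28.41 mg/L.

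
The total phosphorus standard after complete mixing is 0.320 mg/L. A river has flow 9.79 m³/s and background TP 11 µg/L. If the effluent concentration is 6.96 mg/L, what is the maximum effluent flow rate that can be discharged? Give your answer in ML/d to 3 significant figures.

11 µg/L = 0.011 mg/L.
Mass balance at complete mixing: C_std·(Q_w + Q_r) = Q_w·C_e + Q_r·C_b.
Rearranging, Q_w = Q_r·(C_std − C_b)/(C_e − C_std) = 9.79·(0.32 − 0.011) / (6.96 − 0.32) = 0.4556 m³/s.
= 39.36 ML/d.

39.4 ML/d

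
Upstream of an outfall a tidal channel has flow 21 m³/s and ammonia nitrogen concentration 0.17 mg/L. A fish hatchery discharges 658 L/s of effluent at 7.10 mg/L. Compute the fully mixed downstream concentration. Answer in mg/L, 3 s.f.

0.381 mg/L

658 L/s = 0.658 m³/s.
By mass balance at complete mixing, C = (0.658·7.1 + 21·0.17) / (0.658 + 21) = 8.242/21.66 = 0.3805 mg/L.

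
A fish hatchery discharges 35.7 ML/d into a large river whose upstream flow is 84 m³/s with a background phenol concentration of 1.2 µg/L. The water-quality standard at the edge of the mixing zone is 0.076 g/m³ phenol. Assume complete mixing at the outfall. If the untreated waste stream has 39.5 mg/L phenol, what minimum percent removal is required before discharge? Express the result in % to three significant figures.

35.7 ML/d = 0.4132 m³/s.
1.2 µg/L = 0.0012 mg/L.
Mass balance: 0.076·84.41 = 0.4132·Cₑ + 84·0.0012.
Cₑ = (6.415 − 0.1008) / 0.4132 = 15.28 mg/L.
Required removal = 1 − 15.28/39.5 = 61.31 %.

61.3 %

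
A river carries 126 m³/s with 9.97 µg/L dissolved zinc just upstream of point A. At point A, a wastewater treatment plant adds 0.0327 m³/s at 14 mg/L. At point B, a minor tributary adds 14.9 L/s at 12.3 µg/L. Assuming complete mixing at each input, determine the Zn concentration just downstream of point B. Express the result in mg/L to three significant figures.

0.0136 mg/L

9.97 µg/L = 0.00997 mg/L.
After input A: C = (126·0.00997 + 0.0327·14) / 126 = 0.0136 mg/L.
14.9 L/s = 0.0149 m³/s.
12.3 µg/L = 0.0123 mg/L.
After input B: C = (126·0.0136 + 0.0149·0.0123) / 126 = 0.0136 mg/L.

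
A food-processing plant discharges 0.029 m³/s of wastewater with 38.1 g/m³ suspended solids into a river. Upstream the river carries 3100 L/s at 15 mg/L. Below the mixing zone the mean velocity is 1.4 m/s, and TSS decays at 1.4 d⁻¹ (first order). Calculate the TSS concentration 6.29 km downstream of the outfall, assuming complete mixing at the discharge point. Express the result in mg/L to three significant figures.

3100 L/s = 3.1 m³/s.
After complete mixing, C₀ = (0.029·38.1 + 3.1·15) / 3.129 = 15.21 mg/L.
Travel time t = 6290 m / 1.4 m/s = 4493 s = 0.052 d.
C = 15.21·exp(−1.4·0.052) = 15.21·0.9298 = 14.15 mg/L.

14.1 mg/L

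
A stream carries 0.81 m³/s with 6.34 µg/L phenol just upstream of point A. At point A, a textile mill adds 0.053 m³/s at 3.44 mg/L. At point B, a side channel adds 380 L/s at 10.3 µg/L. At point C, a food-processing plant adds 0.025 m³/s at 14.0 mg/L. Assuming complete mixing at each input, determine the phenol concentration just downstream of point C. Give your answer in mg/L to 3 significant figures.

0.427 mg/L

6.34 µg/L = 0.00634 mg/L.
After input A: C = (0.81·0.00634 + 0.053·3.44) / 0.863 = 0.2172 mg/L.
380 L/s = 0.38 m³/s.
10.3 µg/L = 0.0103 mg/L.
After input B: C = (0.863·0.2172 + 0.38·0.0103) / 1.243 = 0.154 mg/L.
After input C: C = (1.243·0.154 + 0.025·14) / 1.268 = 0.4269 mg/L.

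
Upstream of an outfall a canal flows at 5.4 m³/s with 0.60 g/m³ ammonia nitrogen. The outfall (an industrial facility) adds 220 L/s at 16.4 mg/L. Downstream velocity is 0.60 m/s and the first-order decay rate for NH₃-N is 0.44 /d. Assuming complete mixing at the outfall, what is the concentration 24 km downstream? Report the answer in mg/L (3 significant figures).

220 L/s = 0.22 m³/s.
After complete mixing, C₀ = (0.22·16.4 + 5.4·0.6) / 5.62 = 1.219 mg/L.
Travel time t = 2.4e+04 m / 0.60 m/s = 4e+04 s = 0.463 d.
C = 1.219·exp(−0.44·0.463) = 1.219·0.8157 = 0.9939 mg/L.

0.994 mg/L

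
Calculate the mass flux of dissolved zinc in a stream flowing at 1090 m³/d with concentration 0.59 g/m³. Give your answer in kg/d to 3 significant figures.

0.643 kg/d

1090 m³/d = 0.01262 m³/s.
Mass flux = Q·C = 0.01262 m³/s × 0.59 g/m³ = 0.007443 g/s.
= 0.007443 g/s × 86.4 = 0.6431 kg/d.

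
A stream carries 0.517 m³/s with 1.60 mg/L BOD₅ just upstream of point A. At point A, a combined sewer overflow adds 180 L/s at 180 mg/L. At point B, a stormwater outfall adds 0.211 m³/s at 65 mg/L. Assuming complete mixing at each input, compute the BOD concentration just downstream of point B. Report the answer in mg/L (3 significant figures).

51.7 mg/L

180 L/s = 0.18 m³/s.
After input A: C = (0.517·1.6 + 0.18·180) / 0.697 = 47.67 mg/L.
After input B: C = (0.697·47.67 + 0.211·65) / 0.908 = 51.7 mg/L.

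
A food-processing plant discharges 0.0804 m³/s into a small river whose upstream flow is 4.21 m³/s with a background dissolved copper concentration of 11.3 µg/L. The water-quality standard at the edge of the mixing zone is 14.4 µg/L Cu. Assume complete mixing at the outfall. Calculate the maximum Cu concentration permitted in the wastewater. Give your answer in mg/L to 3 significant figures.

11.3 µg/L = 0.0113 mg/L.
14.4 µg/L = 0.0144 mg/L.
Mass balance: 0.0144·4.29 = 0.0804·Cₑ + 4.21·0.0113.
Cₑ = (0.06178 − 0.04757) / 0.0804 = 0.1767 mg/L.

0.177 mg/L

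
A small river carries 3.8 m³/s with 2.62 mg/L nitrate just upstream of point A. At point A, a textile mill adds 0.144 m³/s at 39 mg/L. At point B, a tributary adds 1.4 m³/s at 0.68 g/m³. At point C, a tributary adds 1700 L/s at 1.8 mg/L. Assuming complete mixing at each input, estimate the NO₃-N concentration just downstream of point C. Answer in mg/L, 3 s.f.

After input A: C = (3.8·2.62 + 0.144·39) / 3.944 = 3.948 mg/L.
After input B: C = (3.944·3.948 + 1.4·0.68) / 5.344 = 3.092 mg/L.
1700 L/s = 1.7 m³/s.
After input C: C = (5.344·3.092 + 1.7·1.8) / 7.044 = 2.78 mg/L.

2.78 mg/L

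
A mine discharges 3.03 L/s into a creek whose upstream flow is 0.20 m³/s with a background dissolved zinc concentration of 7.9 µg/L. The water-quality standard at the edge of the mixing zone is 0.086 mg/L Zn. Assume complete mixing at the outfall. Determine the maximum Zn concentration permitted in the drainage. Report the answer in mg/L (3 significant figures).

3.03 L/s = 0.00303 m³/s.
7.9 µg/L = 0.0079 mg/L.
Mass balance: 0.086·0.203 = 0.00303·Cₑ + 0.2·0.0079.
Cₑ = (0.01746 − 0.00158) / 0.00303 = 5.241 mg/L.

5.24 mg/L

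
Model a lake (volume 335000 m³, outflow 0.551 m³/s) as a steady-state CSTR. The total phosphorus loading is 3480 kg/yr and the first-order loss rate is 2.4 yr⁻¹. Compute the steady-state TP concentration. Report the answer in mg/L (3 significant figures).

0.191 mg/L

Outflow Q = 0.551 m³/s × 3.156e+07 s/yr = 1.739e+07 m³/yr.
Steady-state CSTR mass balance: W = Q·C + k·V·C, so C = W/(Q + kV).
Q + kV = 1.739e+07 + 2.4·335000 = 1.819e+07 m³/yr.
C = 3480/1.819e+07 = 0.0001913 kg/m³ = 0.1913 mg/L.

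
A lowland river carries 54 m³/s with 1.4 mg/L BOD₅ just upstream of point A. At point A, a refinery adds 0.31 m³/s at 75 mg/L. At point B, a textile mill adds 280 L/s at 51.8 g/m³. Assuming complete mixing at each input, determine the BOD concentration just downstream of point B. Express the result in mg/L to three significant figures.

2.08 mg/L

After input A: C = (54·1.4 + 0.31·75) / 54.31 = 1.82 mg/L.
280 L/s = 0.28 m³/s.
After input B: C = (54.31·1.82 + 0.28·51.8) / 54.59 = 2.076 mg/L.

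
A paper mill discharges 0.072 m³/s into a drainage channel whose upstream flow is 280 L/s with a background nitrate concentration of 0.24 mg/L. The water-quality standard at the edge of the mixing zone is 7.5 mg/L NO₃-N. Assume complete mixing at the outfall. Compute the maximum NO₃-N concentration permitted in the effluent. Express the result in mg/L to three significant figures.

35.7 mg/L

280 L/s = 0.28 m³/s.
Mass balance: 7.5·0.352 = 0.072·Cₑ + 0.28·0.24.
Cₑ = (2.64 − 0.0672) / 0.072 = 35.73 mg/L.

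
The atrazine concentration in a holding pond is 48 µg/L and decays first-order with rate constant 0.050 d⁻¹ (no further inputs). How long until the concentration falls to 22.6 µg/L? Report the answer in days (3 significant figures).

t = ln(C₀/C)/k = ln(48/22.6)/0.050 = 0.7533/0.050 = 15.07 d.

15.1 d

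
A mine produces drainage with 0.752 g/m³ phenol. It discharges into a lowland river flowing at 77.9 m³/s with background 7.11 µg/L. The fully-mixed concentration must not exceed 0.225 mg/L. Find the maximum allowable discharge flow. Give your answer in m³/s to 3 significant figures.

7.11 µg/L = 0.00711 mg/L.
Mass balance at complete mixing: C_std·(Q_w + Q_r) = Q_w·C_e + Q_r·C_b.
Rearranging, Q_w = Q_r·(C_std − C_b)/(C_e − C_std) = 77.9·(0.225 − 0.00711) / (0.752 − 0.225) = 32.21 m³/s.

32.2 m³/s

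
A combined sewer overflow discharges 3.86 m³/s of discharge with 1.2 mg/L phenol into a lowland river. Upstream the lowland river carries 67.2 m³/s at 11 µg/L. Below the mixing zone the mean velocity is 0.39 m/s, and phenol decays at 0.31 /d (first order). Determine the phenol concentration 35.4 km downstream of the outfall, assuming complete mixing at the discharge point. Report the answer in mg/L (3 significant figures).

11 µg/L = 0.011 mg/L.
After complete mixing, C₀ = (3.86·1.2 + 67.2·0.011) / 71.06 = 0.07559 mg/L.
Travel time t = 3.54e+04 m / 0.39 m/s = 9.077e+04 s = 1.051 d.
C = 0.07559·exp(−0.31·1.051) = 0.07559·0.722 = 0.05458 mg/L.

0.0546 mg/L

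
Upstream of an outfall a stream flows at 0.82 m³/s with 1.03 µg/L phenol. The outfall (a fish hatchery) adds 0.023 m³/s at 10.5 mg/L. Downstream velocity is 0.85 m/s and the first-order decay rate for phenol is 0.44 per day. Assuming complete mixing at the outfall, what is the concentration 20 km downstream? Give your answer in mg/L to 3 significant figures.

0.255 mg/L

1.03 µg/L = 0.00103 mg/L.
After complete mixing, C₀ = (0.023·10.5 + 0.82·0.00103) / 0.843 = 0.2875 mg/L.
Travel time t = 2e+04 m / 0.85 m/s = 2.353e+04 s = 0.2723 d.
C = 0.2875·exp(−0.44·0.2723) = 0.2875·0.8871 = 0.255 mg/L.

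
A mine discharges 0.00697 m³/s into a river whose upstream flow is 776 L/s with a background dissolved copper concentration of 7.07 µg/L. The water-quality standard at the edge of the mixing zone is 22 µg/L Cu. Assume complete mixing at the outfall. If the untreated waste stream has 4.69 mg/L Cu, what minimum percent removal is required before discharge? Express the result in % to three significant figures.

64.1 %

776 L/s = 0.776 m³/s.
7.07 µg/L = 0.00707 mg/L.
22 µg/L = 0.022 mg/L.
Mass balance: 0.022·0.783 = 0.00697·Cₑ + 0.776·0.00707.
Cₑ = (0.01723 − 0.005486) / 0.00697 = 1.684 mg/L.
Required removal = 1 − 1.684/4.69 = 64.09 %.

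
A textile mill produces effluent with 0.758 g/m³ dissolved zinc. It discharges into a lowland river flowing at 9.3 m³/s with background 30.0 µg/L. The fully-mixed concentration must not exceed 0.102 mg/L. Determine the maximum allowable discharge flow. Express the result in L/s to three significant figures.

30.0 µg/L = 0.03 mg/L.
Mass balance at complete mixing: C_std·(Q_w + Q_r) = Q_w·C_e + Q_r·C_b.
Rearranging, Q_w = Q_r·(C_std − C_b)/(C_e − C_std) = 9.3·(0.102 − 0.03) / (0.758 − 0.102) = 1.021 m³/s.
= 1021 L/s.

1020 L/s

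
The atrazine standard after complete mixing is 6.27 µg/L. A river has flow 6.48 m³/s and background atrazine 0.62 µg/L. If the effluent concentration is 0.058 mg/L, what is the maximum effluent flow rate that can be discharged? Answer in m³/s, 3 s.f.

0.62 µg/L = 0.00062 mg/L.
6.27 µg/L = 0.00627 mg/L.
Mass balance at complete mixing: C_std·(Q_w + Q_r) = Q_w·C_e + Q_r·C_b.
Rearranging, Q_w = Q_r·(C_std − C_b)/(C_e − C_std) = 6.48·(0.00627 − 0.00062) / (0.058 − 0.00627) = 0.7078 m³/s.

0.708 m³/s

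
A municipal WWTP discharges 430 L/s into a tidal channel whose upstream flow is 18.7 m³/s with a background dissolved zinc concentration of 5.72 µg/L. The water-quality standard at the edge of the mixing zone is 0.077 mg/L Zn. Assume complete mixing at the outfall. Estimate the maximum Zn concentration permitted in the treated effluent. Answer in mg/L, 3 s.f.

3.18 mg/L

430 L/s = 0.43 m³/s.
5.72 µg/L = 0.00572 mg/L.
Mass balance: 0.077·19.13 = 0.43·Cₑ + 18.7·0.00572.
Cₑ = (1.473 − 0.107) / 0.43 = 3.177 mg/L.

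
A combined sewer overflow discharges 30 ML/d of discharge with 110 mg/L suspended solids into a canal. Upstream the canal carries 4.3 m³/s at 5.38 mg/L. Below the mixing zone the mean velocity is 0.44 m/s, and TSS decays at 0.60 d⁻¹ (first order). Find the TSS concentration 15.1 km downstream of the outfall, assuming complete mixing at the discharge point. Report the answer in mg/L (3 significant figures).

10.4 mg/L

30 ML/d = 0.3472 m³/s.
After complete mixing, C₀ = (0.3472·110 + 4.3·5.38) / 4.647 = 13.2 mg/L.
Travel time t = 1.51e+04 m / 0.44 m/s = 3.432e+04 s = 0.3972 d.
C = 13.2·exp(−0.60·0.3972) = 13.2·0.7879 = 10.4 mg/L.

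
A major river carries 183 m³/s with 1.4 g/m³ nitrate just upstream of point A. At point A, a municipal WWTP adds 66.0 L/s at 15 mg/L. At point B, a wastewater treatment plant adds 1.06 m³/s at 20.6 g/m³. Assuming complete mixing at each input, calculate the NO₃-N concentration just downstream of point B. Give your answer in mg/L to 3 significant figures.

1.52 mg/L

66.0 L/s = 0.066 m³/s.
After input A: C = (183·1.4 + 0.066·15) / 183.1 = 1.405 mg/L.
After input B: C = (183.1·1.405 + 1.06·20.6) / 184.1 = 1.515 mg/L.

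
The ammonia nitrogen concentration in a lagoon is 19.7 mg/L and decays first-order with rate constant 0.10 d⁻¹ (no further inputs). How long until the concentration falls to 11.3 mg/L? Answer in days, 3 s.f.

5.56 d

t = ln(C₀/C)/k = ln(19.7/11.3)/0.10 = 0.5558/0.10 = 5.558 d.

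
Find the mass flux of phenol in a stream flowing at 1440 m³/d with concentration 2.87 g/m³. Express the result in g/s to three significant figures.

0.0478 g/s

1440 m³/d = 0.01667 m³/s.
Mass flux = Q·C = 0.01667 m³/s × 2.87 g/m³ = 0.04783 g/s.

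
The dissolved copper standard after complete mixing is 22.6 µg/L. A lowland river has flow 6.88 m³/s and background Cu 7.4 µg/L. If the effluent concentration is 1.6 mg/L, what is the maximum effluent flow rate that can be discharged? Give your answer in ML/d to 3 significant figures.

5.73 ML/d

7.4 µg/L = 0.0074 mg/L.
22.6 µg/L = 0.0226 mg/L.
Mass balance at complete mixing: C_std·(Q_w + Q_r) = Q_w·C_e + Q_r·C_b.
Rearranging, Q_w = Q_r·(C_std − C_b)/(C_e − C_std) = 6.88·(0.0226 − 0.0074) / (1.6 − 0.0226) = 0.0663 m³/s.
= 5.728 ML/d.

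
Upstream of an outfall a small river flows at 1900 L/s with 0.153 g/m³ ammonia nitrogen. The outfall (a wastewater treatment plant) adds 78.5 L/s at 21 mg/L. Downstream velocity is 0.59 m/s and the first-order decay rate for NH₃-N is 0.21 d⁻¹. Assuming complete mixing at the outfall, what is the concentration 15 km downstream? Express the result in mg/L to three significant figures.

0.921 mg/L

78.5 L/s = 0.0785 m³/s.
1900 L/s = 1.9 m³/s.
After complete mixing, C₀ = (0.0785·21 + 1.9·0.153) / 1.979 = 0.9801 mg/L.
Travel time t = 1.5e+04 m / 0.59 m/s = 2.542e+04 s = 0.2943 d.
C = 0.9801·exp(−0.21·0.2943) = 0.9801·0.9401 = 0.9214 mg/L.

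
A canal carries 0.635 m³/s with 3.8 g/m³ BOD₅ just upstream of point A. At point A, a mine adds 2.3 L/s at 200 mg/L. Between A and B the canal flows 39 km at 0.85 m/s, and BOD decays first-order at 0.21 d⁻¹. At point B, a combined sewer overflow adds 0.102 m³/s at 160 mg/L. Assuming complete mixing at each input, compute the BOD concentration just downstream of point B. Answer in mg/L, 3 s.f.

25.6 mg/L

2.3 L/s = 0.0023 m³/s.
After input A: C = (0.635·3.8 + 0.0023·200) / 0.6373 = 4.508 mg/L.
Over the 39 km reach to input B (t = 4.588e+04 s = 0.531 d), decay gives C = 4.508·exp(−0.21·0.531) = 4.032 mg/L.
After input B: C = (0.6373·4.032 + 0.102·160) / 0.7393 = 25.55 mg/L.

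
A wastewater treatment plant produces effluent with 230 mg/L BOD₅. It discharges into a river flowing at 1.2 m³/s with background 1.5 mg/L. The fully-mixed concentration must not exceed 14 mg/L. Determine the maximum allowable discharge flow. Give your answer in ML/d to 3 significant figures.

6.00 ML/d

Mass balance at complete mixing: C_std·(Q_w + Q_r) = Q_w·C_e + Q_r·C_b.
Rearranging, Q_w = Q_r·(C_std − C_b)/(C_e − C_std) = 1.2·(14 − 1.5) / (230 − 14) = 0.06944 m³/s.
= 6 ML/d.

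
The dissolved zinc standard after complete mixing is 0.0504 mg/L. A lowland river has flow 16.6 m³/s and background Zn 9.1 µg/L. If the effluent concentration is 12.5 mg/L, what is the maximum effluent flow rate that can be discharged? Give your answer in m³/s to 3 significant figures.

0.0551 m³/s

9.1 µg/L = 0.0091 mg/L.
Mass balance at complete mixing: C_std·(Q_w + Q_r) = Q_w·C_e + Q_r·C_b.
Rearranging, Q_w = Q_r·(C_std − C_b)/(C_e − C_std) = 16.6·(0.0504 − 0.0091) / (12.5 − 0.0504) = 0.05507 m³/s.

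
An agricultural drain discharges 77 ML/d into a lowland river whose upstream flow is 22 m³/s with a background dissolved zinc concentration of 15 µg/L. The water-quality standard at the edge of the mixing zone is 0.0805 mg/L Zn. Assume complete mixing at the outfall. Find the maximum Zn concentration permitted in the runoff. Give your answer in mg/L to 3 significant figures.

77 ML/d = 0.8912 m³/s.
15 µg/L = 0.015 mg/L.
Mass balance: 0.0805·22.89 = 0.8912·Cₑ + 22·0.015.
Cₑ = (1.843 − 0.33) / 0.8912 = 1.697 mg/L.

1.70 mg/L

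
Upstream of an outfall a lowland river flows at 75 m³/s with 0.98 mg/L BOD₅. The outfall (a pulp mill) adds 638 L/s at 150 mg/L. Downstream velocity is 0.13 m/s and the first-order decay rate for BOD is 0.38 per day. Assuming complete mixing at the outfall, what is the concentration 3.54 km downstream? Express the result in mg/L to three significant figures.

1.98 mg/L

638 L/s = 0.638 m³/s.
After complete mixing, C₀ = (0.638·150 + 75·0.98) / 75.64 = 2.237 mg/L.
Travel time t = 3540 m / 0.13 m/s = 2.723e+04 s = 0.3152 d.
C = 2.237·exp(−0.38·0.3152) = 2.237·0.8871 = 1.984 mg/L.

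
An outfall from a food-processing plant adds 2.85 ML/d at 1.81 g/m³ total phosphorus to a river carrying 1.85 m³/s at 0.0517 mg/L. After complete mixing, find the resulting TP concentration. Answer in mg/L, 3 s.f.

0.0825 mg/L

2.85 ML/d = 0.03299 m³/s.
By mass balance at complete mixing, C = (0.03299·1.81 + 1.85·0.0517) / (0.03299 + 1.85) = 0.1553/1.883 = 0.0825 mg/L.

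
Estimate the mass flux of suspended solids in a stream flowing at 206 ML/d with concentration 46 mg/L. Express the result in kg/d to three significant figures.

206 ML/d = 2.384 m³/s.
Mass flux = Q·C = 2.384 m³/s × 46 g/m³ = 109.7 g/s.
= 109.7 g/s × 86.4 = 9476 kg/d.

9480 kg/d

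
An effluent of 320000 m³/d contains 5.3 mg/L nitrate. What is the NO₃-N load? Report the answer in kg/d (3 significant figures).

320000 m³/d = 3.704 m³/s.
Mass flux = Q·C = 3.704 m³/s × 5.3 g/m³ = 19.63 g/s.
= 19.63 g/s × 86.4 = 1696 kg/d.

1700 kg/d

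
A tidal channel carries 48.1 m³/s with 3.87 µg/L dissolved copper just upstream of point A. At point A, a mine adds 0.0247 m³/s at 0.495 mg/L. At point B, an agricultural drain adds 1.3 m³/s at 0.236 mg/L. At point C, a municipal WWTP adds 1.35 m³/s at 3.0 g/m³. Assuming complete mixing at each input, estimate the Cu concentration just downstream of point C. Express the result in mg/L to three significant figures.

3.87 µg/L = 0.00387 mg/L.
After input A: C = (48.1·0.00387 + 0.0247·0.495) / 48.12 = 0.004122 mg/L.
After input B: C = (48.12·0.004122 + 1.3·0.236) / 49.42 = 0.01022 mg/L.
After input C: C = (49.42·0.01022 + 1.35·3) / 50.77 = 0.08971 mg/L.

0.0897 mg/L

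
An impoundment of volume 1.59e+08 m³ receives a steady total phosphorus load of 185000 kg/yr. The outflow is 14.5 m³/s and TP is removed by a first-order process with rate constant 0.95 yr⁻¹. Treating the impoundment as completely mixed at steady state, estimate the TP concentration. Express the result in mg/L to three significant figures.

0.304 mg/L

Outflow Q = 14.5 m³/s × 3.156e+07 s/yr = 4.576e+08 m³/yr.
Steady-state CSTR mass balance: W = Q·C + k·V·C, so C = W/(Q + kV).
Q + kV = 4.576e+08 + 0.95·1.59e+08 = 6.086e+08 m³/yr.
C = 185000/6.086e+08 = 0.000304 kg/m³ = 0.304 mg/L.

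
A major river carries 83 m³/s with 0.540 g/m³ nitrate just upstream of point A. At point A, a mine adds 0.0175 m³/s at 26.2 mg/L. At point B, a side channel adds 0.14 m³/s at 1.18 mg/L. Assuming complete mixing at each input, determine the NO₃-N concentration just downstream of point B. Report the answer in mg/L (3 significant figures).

After input A: C = (83·0.54 + 0.0175·26.2) / 83.02 = 0.5454 mg/L.
After input B: C = (83.02·0.5454 + 0.14·1.18) / 83.16 = 0.5465 mg/L.

0.546 mg/L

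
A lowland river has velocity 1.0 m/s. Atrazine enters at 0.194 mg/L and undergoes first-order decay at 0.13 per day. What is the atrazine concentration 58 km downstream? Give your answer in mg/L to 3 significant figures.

0.178 mg/L

Travel time t = 58 km / 1.0 m/s = 5.8e+04/1.0 = 5.8e+04 s = 0.6713 d.
First-order decay: C = 0.194·exp(−0.13·0.6713) = 0.194·0.9164 = 0.1778 mg/L.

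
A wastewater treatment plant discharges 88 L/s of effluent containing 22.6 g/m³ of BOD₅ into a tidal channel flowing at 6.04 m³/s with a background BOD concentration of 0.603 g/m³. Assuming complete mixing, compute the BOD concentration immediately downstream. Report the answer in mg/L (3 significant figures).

0.919 mg/L

88 L/s = 0.088 m³/s.
Flow-weighted mixing gives C = (0.088·22.6 + 6.04·0.603) / (0.088 + 6.04) = 5.631/6.128 = 0.9189 mg/L.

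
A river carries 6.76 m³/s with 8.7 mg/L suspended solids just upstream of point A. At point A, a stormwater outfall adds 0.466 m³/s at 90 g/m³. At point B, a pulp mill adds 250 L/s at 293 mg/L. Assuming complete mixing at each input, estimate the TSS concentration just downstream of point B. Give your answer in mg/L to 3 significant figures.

23.3 mg/L

After input A: C = (6.76·8.7 + 0.466·90) / 7.226 = 13.94 mg/L.
250 L/s = 0.25 m³/s.
After input B: C = (7.226·13.94 + 0.25·293) / 7.476 = 23.27 mg/L.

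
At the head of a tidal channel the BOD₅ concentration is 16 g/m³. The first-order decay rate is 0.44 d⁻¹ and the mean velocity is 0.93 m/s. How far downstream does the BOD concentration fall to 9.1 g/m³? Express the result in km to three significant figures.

103 km

From C = C₀·e^(−kt), t = ln(C₀/C)/k = ln(16/9.1)/0.44 = 0.5643/0.44 = 1.283 d.
Distance = v·t = 0.93 m/s × 1.108e+05 s = 1.031e+05 m = 103.1 km.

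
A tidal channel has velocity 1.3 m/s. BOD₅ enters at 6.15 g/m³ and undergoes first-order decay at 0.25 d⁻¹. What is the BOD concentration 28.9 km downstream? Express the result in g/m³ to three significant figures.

5.77 g/m³

Travel time t = 28.9 km / 1.3 m/s = 2.89e+04/1.3 = 2.223e+04 s = 0.2573 d.
First-order decay: C = 6.15·exp(−0.25·0.2573) = 6.15·0.9377 = 5.767 g/m³.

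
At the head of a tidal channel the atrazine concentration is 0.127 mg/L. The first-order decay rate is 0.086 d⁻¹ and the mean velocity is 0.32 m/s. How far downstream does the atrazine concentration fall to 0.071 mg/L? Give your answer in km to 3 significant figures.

187 km

From C = C₀·e^(−kt), t = ln(C₀/C)/k = ln(0.127/0.071)/0.086 = 0.5815/0.086 = 6.762 d.
Distance = v·t = 0.32 m/s × 5.842e+05 s = 1.869e+05 m = 186.9 km.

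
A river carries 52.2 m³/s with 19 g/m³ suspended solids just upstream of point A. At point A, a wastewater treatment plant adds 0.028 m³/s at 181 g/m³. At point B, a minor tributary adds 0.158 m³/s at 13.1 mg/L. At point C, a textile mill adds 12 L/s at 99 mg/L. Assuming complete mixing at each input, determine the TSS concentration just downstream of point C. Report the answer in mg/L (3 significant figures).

After input A: C = (52.2·19 + 0.028·181) / 52.23 = 19.09 mg/L.
After input B: C = (52.23·19.09 + 0.158·13.1) / 52.39 = 19.07 mg/L.
12 L/s = 0.012 m³/s.
After input C: C = (52.39·19.07 + 0.012·99) / 52.4 = 19.09 mg/L.

19.1 mg/L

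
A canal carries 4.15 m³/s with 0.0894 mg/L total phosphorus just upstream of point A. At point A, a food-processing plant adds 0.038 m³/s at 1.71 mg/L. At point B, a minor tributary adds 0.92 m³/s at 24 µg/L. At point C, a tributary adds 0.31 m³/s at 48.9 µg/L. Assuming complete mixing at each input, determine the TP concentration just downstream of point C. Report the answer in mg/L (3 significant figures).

After input A: C = (4.15·0.0894 + 0.038·1.71) / 4.188 = 0.1041 mg/L.
24 µg/L = 0.024 mg/L.
After input B: C = (4.188·0.1041 + 0.92·0.024) / 5.108 = 0.08968 mg/L.
48.9 µg/L = 0.0489 mg/L.
After input C: C = (5.108·0.08968 + 0.31·0.0489) / 5.418 = 0.08734 mg/L.

0.0873 mg/L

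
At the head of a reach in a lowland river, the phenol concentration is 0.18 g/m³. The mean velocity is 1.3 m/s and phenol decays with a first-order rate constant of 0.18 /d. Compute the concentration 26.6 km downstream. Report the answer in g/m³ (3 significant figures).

0.172 g/m³

Travel time t = 26.6 km / 1.3 m/s = 2.66e+04/1.3 = 2.046e+04 s = 0.2368 d.
First-order decay: C = 0.18·exp(−0.18·0.2368) = 0.18·0.9583 = 0.1725 g/m³.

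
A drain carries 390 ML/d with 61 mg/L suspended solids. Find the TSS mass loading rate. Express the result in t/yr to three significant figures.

390 ML/d = 4.514 m³/s.
Mass flux = Q·C = 4.514 m³/s × 61 g/m³ = 275.3 g/s.
= 275.3 g/s × 31.56 = 8689 t/yr.

8690 t/yr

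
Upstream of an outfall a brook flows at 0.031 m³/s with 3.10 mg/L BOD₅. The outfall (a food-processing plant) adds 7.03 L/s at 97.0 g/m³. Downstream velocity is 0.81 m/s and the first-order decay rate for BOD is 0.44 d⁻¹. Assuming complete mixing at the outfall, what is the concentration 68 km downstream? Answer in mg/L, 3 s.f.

7.03 L/s = 0.00703 m³/s.
After complete mixing, C₀ = (0.00703·97 + 0.031·3.1) / 0.03803 = 20.46 mg/L.
Travel time t = 6.8e+04 m / 0.81 m/s = 8.395e+04 s = 0.9717 d.
C = 20.46·exp(−0.44·0.9717) = 20.46·0.6521 = 13.34 mg/L.

13.3 mg/L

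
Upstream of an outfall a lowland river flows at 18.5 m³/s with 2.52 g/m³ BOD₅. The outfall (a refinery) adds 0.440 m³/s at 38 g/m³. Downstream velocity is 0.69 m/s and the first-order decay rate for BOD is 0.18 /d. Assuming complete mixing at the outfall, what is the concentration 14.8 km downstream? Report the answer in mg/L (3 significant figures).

3.20 mg/L

After complete mixing, C₀ = (0.44·38 + 18.5·2.52) / 18.94 = 3.344 mg/L.
Travel time t = 1.48e+04 m / 0.69 m/s = 2.145e+04 s = 0.2483 d.
C = 3.344·exp(−0.18·0.2483) = 3.344·0.9563 = 3.198 mg/L.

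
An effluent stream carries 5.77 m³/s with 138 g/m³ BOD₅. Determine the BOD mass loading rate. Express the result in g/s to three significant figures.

Mass flux = Q·C = 5.77 m³/s × 138 g/m³ = 796.3 g/s.

796 g/s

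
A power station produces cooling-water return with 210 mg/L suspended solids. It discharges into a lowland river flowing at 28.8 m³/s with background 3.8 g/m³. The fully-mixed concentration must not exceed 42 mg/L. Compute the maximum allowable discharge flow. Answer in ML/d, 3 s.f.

Mass balance at complete mixing: C_std·(Q_w + Q_r) = Q_w·C_e + Q_r·C_b.
Rearranging, Q_w = Q_r·(C_std − C_b)/(C_e − C_std) = 28.8·(42 − 3.8) / (210 − 42) = 6.549 m³/s.
= 565.8 ML/d.

566 ML/d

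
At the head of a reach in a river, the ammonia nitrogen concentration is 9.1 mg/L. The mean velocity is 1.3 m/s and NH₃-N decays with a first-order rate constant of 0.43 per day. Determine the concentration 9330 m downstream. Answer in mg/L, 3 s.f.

Travel time t = 9330 m / 1.3 m/s = 9330/1.3 = 7177 s = 0.08307 d.
First-order decay: C = 9.1·exp(−0.43·0.08307) = 9.1·0.9649 = 8.781 mg/L.

8.78 mg/L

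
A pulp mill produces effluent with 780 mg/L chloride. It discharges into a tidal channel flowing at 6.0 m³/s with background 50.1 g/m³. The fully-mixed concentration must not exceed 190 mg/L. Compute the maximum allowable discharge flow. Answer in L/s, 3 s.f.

1420 L/s

Mass balance at complete mixing: C_std·(Q_w + Q_r) = Q_w·C_e + Q_r·C_b.
Rearranging, Q_w = Q_r·(C_std − C_b)/(C_e − C_std) = 6.0·(190 − 50.1) / (780 − 190) = 1.423 m³/s.
= 1423 L/s.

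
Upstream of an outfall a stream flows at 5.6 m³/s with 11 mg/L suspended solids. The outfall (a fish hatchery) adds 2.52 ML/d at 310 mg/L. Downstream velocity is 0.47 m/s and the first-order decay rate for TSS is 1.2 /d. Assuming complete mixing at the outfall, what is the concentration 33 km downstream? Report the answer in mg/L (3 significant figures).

2.52 ML/d = 0.02917 m³/s.
After complete mixing, C₀ = (0.02917·310 + 5.6·11) / 5.629 = 12.55 mg/L.
Travel time t = 3.3e+04 m / 0.47 m/s = 7.021e+04 s = 0.8126 d.
C = 12.55·exp(−1.2·0.8126) = 12.55·0.3771 = 4.733 mg/L.

4.73 mg/L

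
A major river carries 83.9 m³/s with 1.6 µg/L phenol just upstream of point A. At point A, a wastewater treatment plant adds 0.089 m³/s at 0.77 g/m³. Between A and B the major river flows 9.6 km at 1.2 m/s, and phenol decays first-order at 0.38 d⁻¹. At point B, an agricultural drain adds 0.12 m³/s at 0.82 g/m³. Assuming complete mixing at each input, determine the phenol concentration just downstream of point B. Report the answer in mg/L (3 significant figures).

1.6 µg/L = 0.0016 mg/L.
After input A: C = (83.9·0.0016 + 0.089·0.77) / 83.99 = 0.002414 mg/L.
Over the 9.6 km reach to input B (t = 8000 s = 0.09259 d), decay gives C = 0.002414·exp(−0.38·0.09259) = 0.002331 mg/L.
After input B: C = (83.99·0.002331 + 0.12·0.82) / 84.11 = 0.003497 mg/L.

0.00350 mg/L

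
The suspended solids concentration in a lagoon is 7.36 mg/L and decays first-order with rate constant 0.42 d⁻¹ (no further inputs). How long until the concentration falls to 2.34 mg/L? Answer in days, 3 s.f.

t = ln(C₀/C)/k = ln(7.36/2.34)/0.42 = 1.146/0.42 = 2.728 d.

2.73 d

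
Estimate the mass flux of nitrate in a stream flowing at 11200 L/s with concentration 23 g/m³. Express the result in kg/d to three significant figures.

22300 kg/d

11200 L/s = 11.2 m³/s.
Mass flux = Q·C = 11.2 m³/s × 23 g/m³ = 257.6 g/s.
= 257.6 g/s × 86.4 = 2.226e+04 kg/d.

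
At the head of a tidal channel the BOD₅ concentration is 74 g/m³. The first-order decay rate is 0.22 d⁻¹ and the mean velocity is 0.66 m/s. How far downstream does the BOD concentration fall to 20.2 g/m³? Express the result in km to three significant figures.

337 km

From C = C₀·e^(−kt), t = ln(C₀/C)/k = ln(74/20.2)/0.22 = 1.298/0.22 = 5.902 d.
Distance = v·t = 0.66 m/s × 5.099e+05 s = 3.365e+05 m = 336.5 km.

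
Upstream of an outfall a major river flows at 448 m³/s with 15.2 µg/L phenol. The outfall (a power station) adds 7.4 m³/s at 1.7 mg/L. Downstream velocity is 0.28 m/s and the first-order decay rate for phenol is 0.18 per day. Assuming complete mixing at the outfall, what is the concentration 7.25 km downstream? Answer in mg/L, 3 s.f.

15.2 µg/L = 0.0152 mg/L.
After complete mixing, C₀ = (7.4·1.7 + 448·0.0152) / 455.4 = 0.04258 mg/L.
Travel time t = 7250 m / 0.28 m/s = 2.589e+04 s = 0.2997 d.
C = 0.04258·exp(−0.18·0.2997) = 0.04258·0.9475 = 0.04034 mg/L.

0.0403 mg/L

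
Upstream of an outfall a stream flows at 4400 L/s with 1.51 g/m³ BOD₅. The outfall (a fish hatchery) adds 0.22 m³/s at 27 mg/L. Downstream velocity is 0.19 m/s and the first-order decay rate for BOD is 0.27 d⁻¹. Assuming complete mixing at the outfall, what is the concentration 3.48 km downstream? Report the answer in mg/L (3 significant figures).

4400 L/s = 4.4 m³/s.
After complete mixing, C₀ = (0.22·27 + 4.4·1.51) / 4.62 = 2.724 mg/L.
Travel time t = 3480 m / 0.19 m/s = 1.832e+04 s = 0.212 d.
C = 2.724·exp(−0.27·0.212) = 2.724·0.9444 = 2.572 mg/L.

2.57 mg/L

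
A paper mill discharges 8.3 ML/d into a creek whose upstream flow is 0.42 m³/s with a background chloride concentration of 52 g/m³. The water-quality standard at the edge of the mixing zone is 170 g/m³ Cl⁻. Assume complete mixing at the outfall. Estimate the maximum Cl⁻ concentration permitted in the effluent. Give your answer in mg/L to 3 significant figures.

8.3 ML/d = 0.09606 m³/s.
Mass balance: 170·0.5161 = 0.09606·Cₑ + 0.42·52.
Cₑ = (87.73 − 21.84) / 0.09606 = 685.9 mg/L.

686 mg/L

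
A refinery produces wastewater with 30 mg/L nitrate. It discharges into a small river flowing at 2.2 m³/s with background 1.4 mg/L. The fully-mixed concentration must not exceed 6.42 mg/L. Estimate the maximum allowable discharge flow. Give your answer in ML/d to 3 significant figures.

Mass balance at complete mixing: C_std·(Q_w + Q_r) = Q_w·C_e + Q_r·C_b.
Rearranging, Q_w = Q_r·(C_std − C_b)/(C_e − C_std) = 2.2·(6.42 − 1.4) / (30 − 6.42) = 0.4684 m³/s.
= 40.47 ML/d.

40.5 ML/d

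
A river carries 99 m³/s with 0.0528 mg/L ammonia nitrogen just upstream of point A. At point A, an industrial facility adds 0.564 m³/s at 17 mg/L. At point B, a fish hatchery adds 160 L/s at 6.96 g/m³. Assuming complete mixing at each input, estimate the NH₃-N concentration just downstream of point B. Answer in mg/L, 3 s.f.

0.160 mg/L

After input A: C = (99·0.0528 + 0.564·17) / 99.56 = 0.1488 mg/L.
160 L/s = 0.16 m³/s.
After input B: C = (99.56·0.1488 + 0.16·6.96) / 99.72 = 0.1597 mg/L.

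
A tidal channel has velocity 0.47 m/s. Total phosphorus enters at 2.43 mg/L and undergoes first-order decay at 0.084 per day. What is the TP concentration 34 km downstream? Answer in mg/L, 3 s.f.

Travel time t = 34 km / 0.47 m/s = 3.4e+04/0.47 = 7.234e+04 s = 0.8373 d.
First-order decay: C = 2.43·exp(−0.084·0.8373) = 2.43·0.9321 = 2.265 mg/L.

2.26 mg/L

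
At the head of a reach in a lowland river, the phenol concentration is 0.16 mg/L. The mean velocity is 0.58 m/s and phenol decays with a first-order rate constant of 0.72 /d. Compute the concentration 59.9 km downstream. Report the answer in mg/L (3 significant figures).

Travel time t = 59.9 km / 0.58 m/s = 5.99e+04/0.58 = 1.033e+05 s = 1.195 d.
First-order decay: C = 0.16·exp(−0.72·1.195) = 0.16·0.4229 = 0.06766 mg/L.

0.0677 mg/L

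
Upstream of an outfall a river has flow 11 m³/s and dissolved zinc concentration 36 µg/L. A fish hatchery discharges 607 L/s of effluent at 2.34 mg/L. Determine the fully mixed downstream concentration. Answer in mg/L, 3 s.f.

607 L/s = 0.607 m³/s.
36 µg/L = 0.036 mg/L.
Flow-weighted mixing gives C = (0.607·2.34 + 11·0.036) / (0.607 + 11) = 1.816/11.61 = 0.1565 mg/L.

0.156 mg/L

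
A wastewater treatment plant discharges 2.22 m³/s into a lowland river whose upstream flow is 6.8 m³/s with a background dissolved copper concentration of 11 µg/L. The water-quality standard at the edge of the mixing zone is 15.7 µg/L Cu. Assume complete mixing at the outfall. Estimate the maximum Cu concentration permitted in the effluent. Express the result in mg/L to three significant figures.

11 µg/L = 0.011 mg/L.
15.7 µg/L = 0.0157 mg/L.
Mass balance: 0.0157·9.02 = 2.22·Cₑ + 6.8·0.011.
Cₑ = (0.1416 − 0.0748) / 2.22 = 0.0301 mg/L.

0.0301 mg/L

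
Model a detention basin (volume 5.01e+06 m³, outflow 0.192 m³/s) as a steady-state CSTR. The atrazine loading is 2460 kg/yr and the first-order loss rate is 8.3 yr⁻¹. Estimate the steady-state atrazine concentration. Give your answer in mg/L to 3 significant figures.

Outflow Q = 0.192 m³/s × 3.156e+07 s/yr = 6.059e+06 m³/yr.
Steady-state CSTR mass balance: W = Q·C + k·V·C, so C = W/(Q + kV).
Q + kV = 6.059e+06 + 8.3·5.01e+06 = 4.764e+07 m³/yr.
C = 2460/4.764e+07 = 5.164e-05 kg/m³ = 0.05164 mg/L.

0.0516 mg/L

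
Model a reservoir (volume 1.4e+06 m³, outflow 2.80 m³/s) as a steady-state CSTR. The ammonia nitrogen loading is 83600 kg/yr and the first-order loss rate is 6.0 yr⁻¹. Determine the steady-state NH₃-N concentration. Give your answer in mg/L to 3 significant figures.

0.864 mg/L

Outflow Q = 2.80 m³/s × 3.156e+07 s/yr = 8.836e+07 m³/yr.
Steady-state CSTR mass balance: W = Q·C + k·V·C, so C = W/(Q + kV).
Q + kV = 8.836e+07 + 6.0·1.4e+06 = 9.676e+07 m³/yr.
C = 83600/9.676e+07 = 0.000864 kg/m³ = 0.864 mg/L.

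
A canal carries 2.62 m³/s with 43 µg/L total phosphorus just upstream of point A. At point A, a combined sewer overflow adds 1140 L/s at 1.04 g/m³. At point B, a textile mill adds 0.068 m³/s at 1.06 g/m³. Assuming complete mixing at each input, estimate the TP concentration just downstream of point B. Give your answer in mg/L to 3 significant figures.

43 µg/L = 0.043 mg/L.
1140 L/s = 1.14 m³/s.
After input A: C = (2.62·0.043 + 1.14·1.04) / 3.76 = 0.3453 mg/L.
After input B: C = (3.76·0.3453 + 0.068·1.06) / 3.828 = 0.358 mg/L.

0.358 mg/L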